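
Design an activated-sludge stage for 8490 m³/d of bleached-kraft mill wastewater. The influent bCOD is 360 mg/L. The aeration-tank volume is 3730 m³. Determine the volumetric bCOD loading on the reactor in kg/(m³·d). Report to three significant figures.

Applied bCOD load per unit volume = Q·S₀/V = (8490 × 360/1000)/3730 = 0.8194 kg bCOD·m⁻³·d⁻¹.

L_v ≈ 0.819 kg bCOD/(m³·d)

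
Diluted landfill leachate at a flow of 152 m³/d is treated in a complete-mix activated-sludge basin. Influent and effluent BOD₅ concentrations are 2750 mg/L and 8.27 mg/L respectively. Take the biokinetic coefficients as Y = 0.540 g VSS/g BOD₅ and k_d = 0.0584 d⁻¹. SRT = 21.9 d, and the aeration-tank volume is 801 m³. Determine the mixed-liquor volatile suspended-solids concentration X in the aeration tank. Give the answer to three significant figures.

From V·X·(1 + k_d·θ_c) = Y·Q·(S₀ − S)·θ_c: X = 0.540 × 152 × (2750 − 8.27) × 21.9 / [801 × (1 + 0.0584 × 21.9)] = 2700 mg/L.

X ≈ 2700 mg/L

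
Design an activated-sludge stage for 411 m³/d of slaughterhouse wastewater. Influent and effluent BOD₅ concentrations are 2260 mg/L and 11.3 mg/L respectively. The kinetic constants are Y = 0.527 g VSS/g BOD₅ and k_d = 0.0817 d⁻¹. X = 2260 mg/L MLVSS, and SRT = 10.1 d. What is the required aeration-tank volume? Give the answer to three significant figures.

From the SRT design equation V = Y Q (S₀−S) θ_c / [X (1 + k_d θ_c)] = 0.527 × 411 × (2260 − 11.3) × 10.1 / [2260 × (1 + 0.0817 × 10.1)] = 4.92×10^6 / 4125 = 1193 m³.

V ≈ 1190 m³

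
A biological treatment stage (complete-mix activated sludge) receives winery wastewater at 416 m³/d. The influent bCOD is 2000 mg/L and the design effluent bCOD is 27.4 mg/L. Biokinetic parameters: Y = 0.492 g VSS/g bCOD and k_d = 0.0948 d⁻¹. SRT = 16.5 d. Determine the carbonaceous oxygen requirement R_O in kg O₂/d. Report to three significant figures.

Observed yield with endogenous decay: Y_obs = Y / (1 + k_d·θ_c) = 0.492 / (1 + 0.0948 × 16.5) = 0.492 / 2.564 = 0.1919 g VSS/g bCOD.
Q·(S₀ − S) = 416 × (2000 − 27.4) × 10⁻³ = 820.6 kg/d removed.
P_X = Y_obs·Q·(S₀ − S) = 0.1919 × 820.6 = 157.5 kg VSS/d.
R_O = Q·ΔS − 1.42 P_X = 820.6 − 223.6 = 597.0 kg O₂/d.

R_O ≈ 597 kg O₂/d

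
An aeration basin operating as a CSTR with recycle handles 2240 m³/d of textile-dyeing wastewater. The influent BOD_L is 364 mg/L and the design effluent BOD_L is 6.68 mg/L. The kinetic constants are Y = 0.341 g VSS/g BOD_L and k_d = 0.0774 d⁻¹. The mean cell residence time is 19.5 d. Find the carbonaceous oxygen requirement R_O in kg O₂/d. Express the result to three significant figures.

Y_obs = Y / (1 + k_d θ_c) = 0.341 / (1 + 0.0774 × 19.5) = 0.341 / 2.509 = 0.1359.
ΔS = 364 − 6.68 = 357.3 mg/L, so the substrate removal rate is 2240 × 357.3/1000 = 800.4 kg BOD_L/d.
Net sludge production P_X = 0.1359 × 800.4 = 108.8 kg VSS/d.
R_O = Q·(S₀ − S) − 1.42·P_X = 800.4 − 1.42 × 108.8 = 645.9 kg O₂/d.

R_O ≈ 646 kg O₂/d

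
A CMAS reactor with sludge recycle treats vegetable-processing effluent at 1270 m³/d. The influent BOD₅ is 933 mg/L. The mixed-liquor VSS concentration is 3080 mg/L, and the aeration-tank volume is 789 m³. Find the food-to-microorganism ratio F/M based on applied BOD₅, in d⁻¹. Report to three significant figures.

F/M ≈ 0.488 d⁻¹

F/M = Q·S₀ / (V·X) = 1270 × 933 / (789.0 × 3080) = 0.4876 g BOD₅·(g VSS·d)⁻¹.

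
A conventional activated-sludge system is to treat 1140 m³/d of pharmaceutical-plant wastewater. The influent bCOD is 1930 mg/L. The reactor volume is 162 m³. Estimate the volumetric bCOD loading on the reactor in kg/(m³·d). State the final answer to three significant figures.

Volumetric loading L_v = Q·S₀ / V = 1140 × 1930 g/m³ / 162.0 m³ = 13581 g/(m³·d) = 13.58 kg bCOD/(m³·d).

L_v ≈ 13.6 kg bCOD/(m³·d)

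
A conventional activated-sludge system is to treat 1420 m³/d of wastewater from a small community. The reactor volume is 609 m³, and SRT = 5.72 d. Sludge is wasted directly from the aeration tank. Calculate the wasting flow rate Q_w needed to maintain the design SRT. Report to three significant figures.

Q_w ≈ 106 m³/d

With mixed-liquor wasting, θ_c = V/Q_w, so Q_w = V/θ_c = 609.0/5.72 = 106.5 m³/d.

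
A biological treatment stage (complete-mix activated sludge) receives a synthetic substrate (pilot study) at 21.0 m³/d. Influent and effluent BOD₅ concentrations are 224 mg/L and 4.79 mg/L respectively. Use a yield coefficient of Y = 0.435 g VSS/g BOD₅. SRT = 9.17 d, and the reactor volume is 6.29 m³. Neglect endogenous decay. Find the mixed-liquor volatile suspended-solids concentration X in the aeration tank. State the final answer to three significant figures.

X = Y·Q·ΔS·θ_c / V = 0.435 × 21.0 × (224 − 4.79) × 9.17 / 6.29 = 2919 mg/L.

X ≈ 2920 mg/L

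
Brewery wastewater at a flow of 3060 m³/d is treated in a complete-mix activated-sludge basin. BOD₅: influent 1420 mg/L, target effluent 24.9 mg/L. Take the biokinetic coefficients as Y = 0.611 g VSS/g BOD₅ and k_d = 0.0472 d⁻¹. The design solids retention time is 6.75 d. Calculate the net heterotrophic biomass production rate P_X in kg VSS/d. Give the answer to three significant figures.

The observed yield is Y_obs = Y/(1 + k_d·θ_c) = 0.611 / (1 + 0.0472 × 6.75) = 0.611 / 1.319 = 0.4634 g VSS per g BOD₅ removed.
Q·(S₀ − S) = 3060 × (1420 − 24.9) × 10⁻³ = 4269 kg/d removed.
So the net sludge growth is P_X = 0.4634 × 4269 = 1978 kg VSS/d.

P_X ≈ 1980 kg VSS/d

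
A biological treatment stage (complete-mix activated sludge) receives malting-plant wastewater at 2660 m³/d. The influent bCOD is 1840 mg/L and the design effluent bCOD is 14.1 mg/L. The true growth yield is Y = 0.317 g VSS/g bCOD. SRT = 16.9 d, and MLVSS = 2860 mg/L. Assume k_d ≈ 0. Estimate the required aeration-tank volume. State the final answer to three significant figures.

V ≈ 9100 m³

Biomass mass balance (decay neglected): V·X = Y·Q·(S₀ − S)·θ_c, so V = 0.317 × 2660 × (1840 − 14.1) × 16.9 / 2860 = 9098 m³.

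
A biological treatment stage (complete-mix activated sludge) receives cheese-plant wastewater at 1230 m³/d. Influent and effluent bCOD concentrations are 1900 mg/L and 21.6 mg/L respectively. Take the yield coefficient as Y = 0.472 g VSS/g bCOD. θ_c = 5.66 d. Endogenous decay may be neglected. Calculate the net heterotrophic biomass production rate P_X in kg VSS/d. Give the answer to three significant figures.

No decay correction is needed, so Y_obs = Y = 0.472.
Mass of bCOD removed per day: Q(S₀ − S) = 1230 × 1878 g/m³ = 2310 kg/d.
P_X = Y_obs · Q(S₀ − S) = 0.4720 × 2310 = 1091 kg VSS/d.

P_X ≈ 1090 kg VSS/d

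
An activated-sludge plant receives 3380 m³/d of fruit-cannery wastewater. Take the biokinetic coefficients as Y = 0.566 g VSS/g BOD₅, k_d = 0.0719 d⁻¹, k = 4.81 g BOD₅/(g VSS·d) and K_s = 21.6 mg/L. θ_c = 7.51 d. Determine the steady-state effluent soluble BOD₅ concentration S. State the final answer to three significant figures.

From the Monod/SRT balance for a CMAS, S = K_s·(1+k_d θ_c)/[θ_c·(Y k − k_d) − 1] = 21.6 × (1 + 0.0719 × 7.51) / [7.51 × (0.566 × 4.81 − 0.0719) − 1] = 33.26 / 18.91 = 1.759 mg/L.

S ≈ 1.76 mg/L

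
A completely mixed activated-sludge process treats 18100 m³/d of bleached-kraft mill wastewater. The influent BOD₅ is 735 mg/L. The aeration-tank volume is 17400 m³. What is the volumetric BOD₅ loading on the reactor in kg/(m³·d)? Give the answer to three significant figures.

L_v ≈ 0.765 kg BOD₅/(m³·d)

Volumetric loading L_v = Q·S₀ / V = 18100 × 735 g/m³ / 17400 m³ = 764.6 g/(m³·d) = 0.7646 kg BOD₅/(m³·d).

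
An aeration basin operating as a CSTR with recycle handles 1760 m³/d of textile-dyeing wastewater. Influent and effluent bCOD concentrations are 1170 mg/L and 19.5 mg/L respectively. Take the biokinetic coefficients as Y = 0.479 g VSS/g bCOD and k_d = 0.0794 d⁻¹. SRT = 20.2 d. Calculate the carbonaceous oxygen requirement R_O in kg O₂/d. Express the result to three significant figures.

R_O ≈ 1500 kg O₂/d

Correct the yield for decay: Y_obs = Y/(1 + k_d θ_c) = 0.479 / (1 + 0.0794 × 20.2) = 0.479 / 2.604 = 0.1840.
Mass of bCOD removed per day: Q(S₀ − S) = 1760 × 1150 g/m³ = 2025 kg/d.
Biomass synthesised: P_X = Y_obs × 2025 = 372.5 kg VSS/d.
R_O = Q·ΔS − 1.42 P_X = 2025 − 528.9 = 1496 kg O₂/d.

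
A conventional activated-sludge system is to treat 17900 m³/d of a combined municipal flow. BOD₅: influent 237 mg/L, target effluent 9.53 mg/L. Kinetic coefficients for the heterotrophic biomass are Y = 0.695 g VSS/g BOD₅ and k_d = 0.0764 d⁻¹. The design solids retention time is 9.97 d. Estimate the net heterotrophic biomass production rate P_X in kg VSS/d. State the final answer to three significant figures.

P_X ≈ 1610 kg VSS/d

Correct the yield for decay: Y_obs = Y/(1 + k_d θ_c) = 0.695 / (1 + 0.0764 × 9.97) = 0.695 / 1.762 = 0.3945.
Mass of BOD₅ removed per day: Q(S₀ − S) = 17900 × 227.5 g/m³ = 4072 kg/d.
Biomass produced: P_X = Y_obs·Q·ΔS = 0.3945 × 4072 ≈ 1606 kg VSS/d.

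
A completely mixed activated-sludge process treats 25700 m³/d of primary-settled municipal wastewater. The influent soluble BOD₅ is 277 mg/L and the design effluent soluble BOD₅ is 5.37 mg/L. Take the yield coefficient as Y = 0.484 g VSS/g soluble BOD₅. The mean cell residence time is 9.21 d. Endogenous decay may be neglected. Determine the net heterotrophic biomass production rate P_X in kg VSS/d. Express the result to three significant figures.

P_X ≈ 3380 kg VSS/d

With endogenous decay neglected, the observed yield equals the true yield: Y_obs = Y = 0.484 g VSS/g soluble BOD₅.
Q·(S₀ − S) = 25700 × (277 − 5.37) × 10⁻³ = 6981 kg/d removed.
P_X = Y_obs · Q(S₀ − S) = 0.4840 × 6981 = 3379 kg VSS/d.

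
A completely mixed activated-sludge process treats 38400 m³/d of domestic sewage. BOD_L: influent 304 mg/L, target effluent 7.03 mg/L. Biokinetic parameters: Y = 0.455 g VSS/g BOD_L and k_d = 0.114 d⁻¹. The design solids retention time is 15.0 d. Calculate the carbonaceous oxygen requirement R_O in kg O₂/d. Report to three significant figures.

Y_obs = Y / (1 + k_d θ_c) = 0.455 / (1 + 0.114 × 15.0) = 0.455 / 2.710 = 0.1679.
Substrate removed = Q·(S₀ − S) = 38400 m³/d × (304 − 7.03) g/m³ = 1.14×10^7 g/d = 11404 kg/d.
P_X = Y_obs·Q·(S₀ − S) = 0.1679 × 11404 = 1915 kg VSS/d.
Carbonaceous O₂ demand = substrate oxidised − cell-mass equivalent = 11404 − 1.42 × 1915 = 8685 kg O₂/d.

R_O ≈ 8680 kg O₂/d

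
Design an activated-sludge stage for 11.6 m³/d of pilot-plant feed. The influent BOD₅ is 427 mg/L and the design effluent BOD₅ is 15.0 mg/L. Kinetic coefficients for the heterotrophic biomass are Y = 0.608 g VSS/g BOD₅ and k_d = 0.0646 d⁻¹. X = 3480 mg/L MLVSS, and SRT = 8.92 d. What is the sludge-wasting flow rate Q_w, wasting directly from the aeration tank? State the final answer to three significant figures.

From the SRT design equation V = Y Q (S₀−S) θ_c / [X (1 + k_d θ_c)] = 0.608 × 11.6 × (427 − 15.0) × 8.92 / [3480 × (1 + 0.0646 × 8.92)] = 2.59×10^4 / 5485 = 4.725 m³.
With mixed-liquor wasting, θ_c = V/Q_w, so Q_w = V/θ_c = 4.725/8.92 = 0.5297 m³/d.

Q_w ≈ 0.530 m³/d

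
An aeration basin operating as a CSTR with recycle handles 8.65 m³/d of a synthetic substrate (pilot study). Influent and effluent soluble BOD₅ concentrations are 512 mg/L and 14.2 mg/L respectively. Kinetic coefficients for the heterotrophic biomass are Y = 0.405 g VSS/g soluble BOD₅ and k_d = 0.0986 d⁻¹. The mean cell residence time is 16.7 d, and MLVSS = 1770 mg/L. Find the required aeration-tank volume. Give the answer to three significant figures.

From the SRT design equation V = Y Q (S₀−S) θ_c / [X (1 + k_d θ_c)] = 0.405 × 8.65 × (512 − 14.2) × 16.7 / [1770 × (1 + 0.0986 × 16.7)] = 2.91×10^4 / 4685 = 6.217 m³.

V ≈ 6.22 m³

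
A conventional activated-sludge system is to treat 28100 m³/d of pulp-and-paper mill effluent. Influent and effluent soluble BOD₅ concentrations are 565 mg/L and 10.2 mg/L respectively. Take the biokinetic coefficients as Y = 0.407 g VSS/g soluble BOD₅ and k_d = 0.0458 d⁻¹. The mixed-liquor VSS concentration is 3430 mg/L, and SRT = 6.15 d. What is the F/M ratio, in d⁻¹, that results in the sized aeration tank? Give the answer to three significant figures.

F/M ≈ 0.521 d⁻¹

From the SRT design equation V = Y Q (S₀−S) θ_c / [X (1 + k_d θ_c)] = 0.407 × 28100 × (565 − 10.2) × 6.15 / [3430 × (1 + 0.0458 × 6.15)] = 3.9×10^7 / 4396 = 8877 m³.
Food-to-microorganism ratio F/M = Q S₀ / (V X) = 28100 × 565 / (8877 × 3430) = 0.5215 d⁻¹.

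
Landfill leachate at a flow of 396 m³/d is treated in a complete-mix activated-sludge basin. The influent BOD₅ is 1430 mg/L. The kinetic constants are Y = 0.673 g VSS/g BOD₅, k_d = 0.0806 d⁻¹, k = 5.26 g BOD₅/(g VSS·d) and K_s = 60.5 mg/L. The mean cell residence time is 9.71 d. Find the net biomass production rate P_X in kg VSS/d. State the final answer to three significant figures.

Effluent substrate depends only on kinetics and SRT: S = K_s(1 + k_d θ_c) / [θ_c(Yk − k_d) − 1] = 60.5 × (1 + 0.0806 × 9.71) / [9.71 × (0.673 × 5.26 − 0.0806) − 1] = 107.8 / 32.59 = 3.309 mg/L.
Observed yield with endogenous decay: Y_obs = Y / (1 + k_d·θ_c) = 0.673 / (1 + 0.0806 × 9.71) = 0.673 / 1.783 = 0.3775 g VSS/g BOD₅.
Substrate removed = Q·(S₀ − S) = 396 m³/d × (1430 − 3.31) g/m³ = 5.65×10^5 g/d = 565.0 kg/d.
Biomass produced: P_X = Y_obs·Q·ΔS = 0.3775 × 565.0 ≈ 213.3 kg VSS/d.

P_X ≈ 213 kg VSS/d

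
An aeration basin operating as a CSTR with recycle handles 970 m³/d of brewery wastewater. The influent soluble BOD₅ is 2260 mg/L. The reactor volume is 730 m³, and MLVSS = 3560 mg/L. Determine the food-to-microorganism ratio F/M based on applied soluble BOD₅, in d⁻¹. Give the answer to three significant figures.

F/M ≈ 0.844 d⁻¹

Food-to-microorganism ratio F/M = Q S₀ / (V X) = 970 × 2260 / (730.0 × 3560) = 0.8435 d⁻¹.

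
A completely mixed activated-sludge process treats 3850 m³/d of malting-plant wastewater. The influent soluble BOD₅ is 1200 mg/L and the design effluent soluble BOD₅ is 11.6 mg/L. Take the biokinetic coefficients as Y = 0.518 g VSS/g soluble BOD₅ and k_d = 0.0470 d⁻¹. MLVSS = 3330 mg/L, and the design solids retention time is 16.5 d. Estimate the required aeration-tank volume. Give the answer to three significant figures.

V ≈ 6610 m³

Rearranging the biomass balance for a CMAS with decay, V = Y·Q·ΔS·θ_c / [X·(1+k_d θ_c)] = 0.518 × 3850 × (1200 − 11.6) × 16.5 / [3330 × (1 + 0.0470 × 16.5)] = 3.91×10^7 / 5912 = 6614 m³.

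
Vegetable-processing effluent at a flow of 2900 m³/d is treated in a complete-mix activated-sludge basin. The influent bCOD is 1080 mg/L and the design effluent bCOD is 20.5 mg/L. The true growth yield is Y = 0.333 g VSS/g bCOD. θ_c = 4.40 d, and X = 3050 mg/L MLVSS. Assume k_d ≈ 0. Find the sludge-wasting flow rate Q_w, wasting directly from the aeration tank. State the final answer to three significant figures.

Biomass mass balance (decay neglected): V·X = Y·Q·(S₀ − S)·θ_c, so V = 0.333 × 2900 × (1080 − 20.5) × 4.40 / 3050 = 1476 m³.
With mixed-liquor wasting, θ_c = V/Q_w, so Q_w = V/θ_c = 1476/4.40 = 335.5 m³/d.

Q_w ≈ 335 m³/d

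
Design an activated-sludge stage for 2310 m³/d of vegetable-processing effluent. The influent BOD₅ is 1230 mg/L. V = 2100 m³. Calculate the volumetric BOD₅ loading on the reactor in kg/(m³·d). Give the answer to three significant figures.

L_v ≈ 1.35 kg BOD₅/(m³·d)

Volumetric loading L_v = Q·S₀ / V = 2310 × 1230 g/m³ / 2100 m³ = 1353 g/(m³·d) = 1.353 kg BOD₅/(m³·d).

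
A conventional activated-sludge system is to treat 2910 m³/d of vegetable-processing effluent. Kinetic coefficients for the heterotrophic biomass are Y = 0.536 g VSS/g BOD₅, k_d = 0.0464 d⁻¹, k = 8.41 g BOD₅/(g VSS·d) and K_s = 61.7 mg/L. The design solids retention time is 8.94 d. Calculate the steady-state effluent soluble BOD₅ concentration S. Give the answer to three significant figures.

S ≈ 2.24 mg/L

Effluent substrate depends only on kinetics and SRT: S = K_s(1 + k_d θ_c) / [θ_c(Yk − k_d) − 1] = 61.7 × (1 + 0.0464 × 8.94) / [8.94 × (0.536 × 8.41 − 0.0464) − 1] = 87.29 / 38.88 = 2.245 mg/L.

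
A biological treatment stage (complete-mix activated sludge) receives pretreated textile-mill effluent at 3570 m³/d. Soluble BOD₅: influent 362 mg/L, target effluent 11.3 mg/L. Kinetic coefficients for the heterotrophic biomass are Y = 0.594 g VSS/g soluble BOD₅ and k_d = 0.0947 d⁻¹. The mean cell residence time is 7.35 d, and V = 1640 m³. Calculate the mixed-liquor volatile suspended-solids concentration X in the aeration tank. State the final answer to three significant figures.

X = Y·Q·ΔS·θ_c / [V·(1 + k_d θ_c)] = 0.594 × 3570 × (362 − 11.3) × 7.35 / [1640 × (1 + 0.0947 × 7.35)] = 1965 mg/L.

X ≈ 1970 mg/L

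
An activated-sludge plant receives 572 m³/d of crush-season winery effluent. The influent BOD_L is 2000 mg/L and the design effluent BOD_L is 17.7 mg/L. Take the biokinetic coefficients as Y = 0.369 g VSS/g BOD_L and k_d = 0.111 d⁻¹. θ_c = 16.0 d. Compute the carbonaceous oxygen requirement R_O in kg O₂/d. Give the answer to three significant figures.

R_O ≈ 920 kg O₂/d

Observed yield with endogenous decay: Y_obs = Y / (1 + k_d·θ_c) = 0.369 / (1 + 0.111 × 16.0) = 0.369 / 2.776 = 0.1329 g VSS/g BOD_L.
Q·(S₀ − S) = 572 × (2000 − 17.7) × 10⁻³ = 1134 kg/d removed.
Biomass synthesised: P_X = Y_obs × 1134 = 150.7 kg VSS/d.
R_O = Q·(S₀ − S) − 1.42·P_X = 1134 − 1.42 × 150.7 = 919.9 kg O₂/d.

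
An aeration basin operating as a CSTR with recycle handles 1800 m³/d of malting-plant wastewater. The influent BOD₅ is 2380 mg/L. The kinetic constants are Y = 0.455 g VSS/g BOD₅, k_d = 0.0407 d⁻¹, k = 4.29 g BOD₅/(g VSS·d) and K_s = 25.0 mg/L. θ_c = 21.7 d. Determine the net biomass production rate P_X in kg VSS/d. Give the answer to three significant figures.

Effluent substrate depends only on kinetics and SRT: S = K_s(1 + k_d θ_c) / [θ_c(Yk − k_d) − 1] = 25.0 × (1 + 0.0407 × 21.7) / [21.7 × (0.455 × 4.29 − 0.0407) − 1] = 47.08 / 40.47 = 1.163 mg/L.
The observed yield is Y_obs = Y/(1 + k_d·θ_c) = 0.455 / (1 + 0.0407 × 21.7) = 0.455 / 1.883 = 0.2416 g VSS per g BOD₅ removed.
Mass of BOD₅ removed per day: Q(S₀ − S) = 1800 × 2379 g/m³ = 4282 kg/d.
Biomass produced: P_X = Y_obs·Q·ΔS = 0.2416 × 4282 ≈ 1035 kg VSS/d.

P_X ≈ 1030 kg VSS/d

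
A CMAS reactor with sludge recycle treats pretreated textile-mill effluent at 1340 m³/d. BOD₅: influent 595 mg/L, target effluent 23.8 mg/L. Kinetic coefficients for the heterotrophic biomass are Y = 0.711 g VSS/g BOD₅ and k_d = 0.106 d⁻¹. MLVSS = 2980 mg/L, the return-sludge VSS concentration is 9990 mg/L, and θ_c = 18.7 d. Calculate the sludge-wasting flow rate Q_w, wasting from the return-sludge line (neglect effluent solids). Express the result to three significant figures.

Q_w ≈ 18.3 m³/d

From the SRT design equation V = Y Q (S₀−S) θ_c / [X (1 + k_d θ_c)] = 0.711 × 1340 × (595 − 23.8) × 18.7 / [2980 × (1 + 0.106 × 18.7)] = 1.02×10^7 / 8887 = 1145 m³.
Wasting from the return line (neglecting effluent solids): Q_w = V·X / (θ_c·X_r) = 1145 × 2980 / (18.7 × 9990) = 18.27 m³/d.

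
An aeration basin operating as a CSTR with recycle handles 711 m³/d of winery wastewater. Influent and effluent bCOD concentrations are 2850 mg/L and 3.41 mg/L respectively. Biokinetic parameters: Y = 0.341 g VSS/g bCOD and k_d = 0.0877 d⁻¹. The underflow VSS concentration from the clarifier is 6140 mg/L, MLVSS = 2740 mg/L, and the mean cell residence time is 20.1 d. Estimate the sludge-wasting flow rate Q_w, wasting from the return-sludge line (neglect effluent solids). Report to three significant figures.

Steady-state biomass mass balance: V·X·(1 + k_d·θ_c) = Y·Q·(S₀ − S)·θ_c, so V = 0.341 × 711 × (2850 − 3.41) × 20.1 / [2740 × (1 + 0.0877 × 20.1)] = 1.39×10^7 / 7570 = 1833 m³.
θ_c = V·X/(Q_w·X_r) when wasting from the recycle, so Q_w = V·X/(θ_c·X_r) = 1833 × 2740 / (20.1 × 6140) = 40.69 m³/d.

Q_w ≈ 40.7 m³/d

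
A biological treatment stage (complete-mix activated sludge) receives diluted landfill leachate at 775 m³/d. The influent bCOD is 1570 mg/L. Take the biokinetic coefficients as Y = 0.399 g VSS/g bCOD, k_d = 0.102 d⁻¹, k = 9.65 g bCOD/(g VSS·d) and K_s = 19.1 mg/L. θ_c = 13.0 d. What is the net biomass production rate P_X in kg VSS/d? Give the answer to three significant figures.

Effluent substrate depends only on kinetics and SRT: S = K_s(1 + k_d θ_c) / [θ_c(Yk − k_d) − 1] = 19.1 × (1 + 0.102 × 13.0) / [13.0 × (0.399 × 9.65 − 0.102) − 1] = 44.43 / 47.73 = 0.9308 mg/L.
Y_obs = Y / (1 + k_d θ_c) = 0.399 / (1 + 0.102 × 13.0) = 0.399 / 2.326 = 0.1715.
ΔS = 1570 − 0.931 = 1569 mg/L, so the substrate removal rate is 775 × 1569/1000 = 1216 kg bCOD/d.
P_X = Y_obs · Q(S₀ − S) = 0.1715 × 1216 = 208.6 kg VSS/d.

P_X ≈ 209 kg VSS/d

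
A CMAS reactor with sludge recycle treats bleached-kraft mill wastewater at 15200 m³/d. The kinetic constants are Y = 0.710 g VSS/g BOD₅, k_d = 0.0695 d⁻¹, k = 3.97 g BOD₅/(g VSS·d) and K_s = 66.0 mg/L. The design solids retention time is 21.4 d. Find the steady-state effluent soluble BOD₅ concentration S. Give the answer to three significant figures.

From the Monod/SRT balance for a CMAS, S = K_s·(1+k_d θ_c)/[θ_c·(Y k − k_d) − 1] = 66.0 × (1 + 0.0695 × 21.4) / [21.4 × (0.710 × 3.97 − 0.0695) − 1] = 164.2 / 57.83 = 2.839 mg/L.

S ≈ 2.84 mg/L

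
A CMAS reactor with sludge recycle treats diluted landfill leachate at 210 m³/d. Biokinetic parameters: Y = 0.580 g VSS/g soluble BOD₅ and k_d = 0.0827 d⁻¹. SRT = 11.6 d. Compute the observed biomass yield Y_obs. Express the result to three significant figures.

Y_obs ≈ 0.296 g VSS/g soluble BOD₅

Y_obs = Y / (1 + k_d θ_c) = 0.580 / (1 + 0.0827 × 11.6) = 0.580 / 1.959 = 0.2960.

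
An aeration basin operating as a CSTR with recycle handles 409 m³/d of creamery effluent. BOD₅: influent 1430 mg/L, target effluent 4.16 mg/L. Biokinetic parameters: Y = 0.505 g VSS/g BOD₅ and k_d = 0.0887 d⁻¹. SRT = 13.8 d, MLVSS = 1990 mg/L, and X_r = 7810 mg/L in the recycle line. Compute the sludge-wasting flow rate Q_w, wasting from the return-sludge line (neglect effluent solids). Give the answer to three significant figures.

Rearranging the biomass balance for a CMAS with decay, V = Y·Q·ΔS·θ_c / [X·(1+k_d θ_c)] = 0.505 × 409 × (1430 − 4.16) × 13.8 / [1990 × (1 + 0.0887 × 13.8)] = 4.06×10^6 / 4426 = 918.3 m³.
θ_c = V·X/(Q_w·X_r) when wasting from the recycle, so Q_w = V·X/(θ_c·X_r) = 918.3 × 1990 / (13.8 × 7810) = 16.95 m³/d.

Q_w ≈ 17.0 m³/d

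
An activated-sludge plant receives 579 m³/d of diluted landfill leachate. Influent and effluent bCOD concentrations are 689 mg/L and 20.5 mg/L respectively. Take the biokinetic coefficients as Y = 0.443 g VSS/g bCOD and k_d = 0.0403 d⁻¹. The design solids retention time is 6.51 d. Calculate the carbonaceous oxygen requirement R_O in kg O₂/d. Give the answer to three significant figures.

Observed yield with endogenous decay: Y_obs = Y / (1 + k_d·θ_c) = 0.443 / (1 + 0.0403 × 6.51) = 0.443 / 1.262 = 0.3509 g VSS/g bCOD.
ΔS = 689 − 20.5 = 668.5 mg/L, so the substrate removal rate is 579 × 668.5/1000 = 387.1 kg bCOD/d.
P_X = Y_obs·Q·(S₀ − S) = 0.3509 × 387.1 = 135.8 kg VSS/d.
R_O = Q·(S₀ − S) − 1.42·P_X = 387.1 − 1.42 × 135.8 = 194.2 kg O₂/d.

R_O ≈ 194 kg O₂/d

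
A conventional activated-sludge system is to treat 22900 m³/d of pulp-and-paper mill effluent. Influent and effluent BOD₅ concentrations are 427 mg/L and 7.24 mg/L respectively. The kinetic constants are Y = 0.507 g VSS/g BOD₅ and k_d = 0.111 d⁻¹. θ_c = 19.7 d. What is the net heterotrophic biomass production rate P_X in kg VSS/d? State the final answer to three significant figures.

Correct the yield for decay: Y_obs = Y/(1 + k_d θ_c) = 0.507 / (1 + 0.111 × 19.7) = 0.507 / 3.187 = 0.1591.
Q·(S₀ − S) = 22900 × (427 − 7.24) × 10⁻³ = 9613 kg/d removed.
Biomass produced: P_X = Y_obs·Q·ΔS = 0.1591 × 9613 ≈ 1529 kg VSS/d.

P_X ≈ 1530 kg VSS/d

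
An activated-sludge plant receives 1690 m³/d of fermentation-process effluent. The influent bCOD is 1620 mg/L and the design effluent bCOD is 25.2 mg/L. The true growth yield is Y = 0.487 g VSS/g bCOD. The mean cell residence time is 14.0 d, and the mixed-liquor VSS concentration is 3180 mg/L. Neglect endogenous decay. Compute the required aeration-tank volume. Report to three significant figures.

V ≈ 5780 m³

With k_d = 0 the design equation reduces to V = Y Q (S₀−S) θ_c / X = 0.487 × 1690 × (1620 − 25.2) × 14.0 / 3180 = 5779 m³.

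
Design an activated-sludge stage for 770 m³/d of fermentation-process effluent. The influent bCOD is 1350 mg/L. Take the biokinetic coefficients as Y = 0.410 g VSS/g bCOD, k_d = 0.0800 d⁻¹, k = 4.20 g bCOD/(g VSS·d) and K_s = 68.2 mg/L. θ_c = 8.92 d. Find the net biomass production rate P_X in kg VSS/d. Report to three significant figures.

P_X ≈ 247 kg VSS/d

For a completely mixed reactor with recycle the Lawrence–McCarty relation gives S = K_s·(1 + k_d·θ_c) / [θ_c·(Y·k − k_d) − 1] = 68.2 × (1 + 0.0800 × 8.92) / [8.92 × (0.410 × 4.20 − 0.0800) − 1] = 116.9 / 13.65 = 8.564 mg/L.
Y_obs = Y / (1 + k_d θ_c) = 0.410 / (1 + 0.0800 × 8.92) = 0.410 / 1.714 = 0.2393.
Q·(S₀ − S) = 770 × (1350 − 8.56) × 10⁻³ = 1033 kg/d removed.
So the net sludge growth is P_X = 0.2393 × 1033 = 247.1 kg VSS/d.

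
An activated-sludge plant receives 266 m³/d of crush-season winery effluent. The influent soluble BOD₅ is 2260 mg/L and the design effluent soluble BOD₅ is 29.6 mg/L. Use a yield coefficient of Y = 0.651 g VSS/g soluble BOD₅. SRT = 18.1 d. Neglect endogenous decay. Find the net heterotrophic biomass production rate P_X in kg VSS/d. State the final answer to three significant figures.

P_X ≈ 386 kg VSS/d

No decay correction is needed, so Y_obs = Y = 0.651.
Q·(S₀ − S) = 266 × (2260 − 29.6) × 10⁻³ = 593.3 kg/d removed.
So the net sludge growth is P_X = 0.6510 × 593.3 = 386.2 kg VSS/d.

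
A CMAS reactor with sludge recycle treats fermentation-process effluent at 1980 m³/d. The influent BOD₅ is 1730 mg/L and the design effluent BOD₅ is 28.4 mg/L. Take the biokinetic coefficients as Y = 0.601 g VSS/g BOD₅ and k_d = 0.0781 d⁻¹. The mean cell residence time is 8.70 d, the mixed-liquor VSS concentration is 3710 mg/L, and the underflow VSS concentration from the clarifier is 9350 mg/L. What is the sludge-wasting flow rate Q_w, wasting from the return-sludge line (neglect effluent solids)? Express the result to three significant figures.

Q_w ≈ 129 m³/d

Rearranging the biomass balance for a CMAS with decay, V = Y·Q·ΔS·θ_c / [X·(1+k_d θ_c)] = 0.601 × 1980 × (1730 − 28.4) × 8.70 / [3710 × (1 + 0.0781 × 8.70)] = 1.76×10^7 / 6231 = 2827 m³.
θ_c = V·X/(Q_w·X_r) when wasting from the recycle, so Q_w = V·X/(θ_c·X_r) = 2827 × 3710 / (8.70 × 9350) = 128.9 m³/d.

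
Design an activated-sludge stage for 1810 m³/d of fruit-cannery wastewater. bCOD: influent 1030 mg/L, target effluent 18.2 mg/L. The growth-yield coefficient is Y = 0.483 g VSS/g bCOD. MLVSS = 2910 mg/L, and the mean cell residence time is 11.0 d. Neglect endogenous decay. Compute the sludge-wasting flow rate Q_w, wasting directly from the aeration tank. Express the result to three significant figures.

Biomass mass balance (decay neglected): V·X = Y·Q·(S₀ − S)·θ_c, so V = 0.483 × 1810 × (1030 − 18.2) × 11.0 / 2910 = 3344 m³.
With mixed-liquor wasting, θ_c = V/Q_w, so Q_w = V/θ_c = 3344/11.0 = 304.0 m³/d.

Q_w ≈ 304 m³/d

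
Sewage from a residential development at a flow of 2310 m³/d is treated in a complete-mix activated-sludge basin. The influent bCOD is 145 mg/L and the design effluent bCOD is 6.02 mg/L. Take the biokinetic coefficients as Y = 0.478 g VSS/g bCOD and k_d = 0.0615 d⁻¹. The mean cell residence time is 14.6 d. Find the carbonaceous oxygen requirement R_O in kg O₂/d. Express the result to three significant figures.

Correct the yield for decay: Y_obs = Y/(1 + k_d θ_c) = 0.478 / (1 + 0.0615 × 14.6) = 0.478 / 1.898 = 0.2519.
Q·(S₀ − S) = 2310 × (145 − 6.02) × 10⁻³ = 321.0 kg/d removed.
P_X = Y_obs·Q·(S₀ − S) = 0.2519 × 321.0 = 80.86 kg VSS/d.
R_O = Q·ΔS − 1.42 P_X = 321.0 − 114.8 = 206.2 kg O₂/d.

R_O ≈ 206 kg O₂/d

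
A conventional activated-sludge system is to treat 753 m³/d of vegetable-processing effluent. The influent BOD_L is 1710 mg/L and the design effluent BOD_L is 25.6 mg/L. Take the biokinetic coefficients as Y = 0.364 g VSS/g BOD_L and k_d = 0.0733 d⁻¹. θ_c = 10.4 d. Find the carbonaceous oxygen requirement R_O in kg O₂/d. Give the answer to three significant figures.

R_O ≈ 896 kg O₂/d

The observed yield is Y_obs = Y/(1 + k_d·θ_c) = 0.364 / (1 + 0.0733 × 10.4) = 0.364 / 1.762 = 0.2065 g VSS per g BOD_L removed.
Q·(S₀ − S) = 753 × (1710 − 25.6) × 10⁻³ = 1268 kg/d removed.
Biomass synthesised: P_X = Y_obs × 1268 = 262.0 kg VSS/d.
R_O = Q·(S₀ − S) − 1.42·P_X = 1268 − 1.42 × 262.0 = 896.4 kg O₂/d.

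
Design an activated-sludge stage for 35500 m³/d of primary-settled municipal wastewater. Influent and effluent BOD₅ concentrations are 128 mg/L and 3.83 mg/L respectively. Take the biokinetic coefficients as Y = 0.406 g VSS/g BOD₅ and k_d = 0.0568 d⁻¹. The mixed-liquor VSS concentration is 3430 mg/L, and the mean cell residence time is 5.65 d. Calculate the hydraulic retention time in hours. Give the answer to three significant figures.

Rearranging the biomass balance for a CMAS with decay, V = Y·Q·ΔS·θ_c / [X·(1+k_d θ_c)] = 0.406 × 35500 × (128 − 3.83) × 5.65 / [3430 × (1 + 0.0568 × 5.65)] = 1.01×10^7 / 4531 = 2232 m³.
HRT = V/Q = 2232 m³ / 35500 m³·d⁻¹ = 0.06287 d × 24 = 1.509 h.

τ ≈ 1.51 h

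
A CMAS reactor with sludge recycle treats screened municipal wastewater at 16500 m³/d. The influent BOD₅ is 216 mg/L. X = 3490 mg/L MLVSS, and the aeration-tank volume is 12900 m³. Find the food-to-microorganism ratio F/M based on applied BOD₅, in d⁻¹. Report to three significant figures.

F/M = Q·S₀ / (V·X) = 16500 × 216 / (12900 × 3490) = 0.07916 g BOD₅·(g VSS·d)⁻¹.

F/M ≈ 0.0792 d⁻¹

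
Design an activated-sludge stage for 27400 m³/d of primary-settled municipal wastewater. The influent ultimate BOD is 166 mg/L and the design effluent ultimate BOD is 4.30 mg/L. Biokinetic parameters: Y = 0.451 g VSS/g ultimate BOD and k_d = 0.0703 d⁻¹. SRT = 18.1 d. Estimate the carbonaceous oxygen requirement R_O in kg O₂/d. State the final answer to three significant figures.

Observed yield with endogenous decay: Y_obs = Y / (1 + k_d·θ_c) = 0.451 / (1 + 0.0703 × 18.1) = 0.451 / 2.272 = 0.1985 g VSS/g ultimate BOD.
Mass of ultimate BOD removed per day: Q(S₀ − S) = 27400 × 161.7 g/m³ = 4431 kg/d.
Net sludge production P_X = 0.1985 × 4431 = 879.3 kg VSS/d.
R_O = Q·(S₀ − S) − 1.42·P_X = 4431 − 1.42 × 879.3 = 3182 kg O₂/d.

R_O ≈ 3180 kg O₂/d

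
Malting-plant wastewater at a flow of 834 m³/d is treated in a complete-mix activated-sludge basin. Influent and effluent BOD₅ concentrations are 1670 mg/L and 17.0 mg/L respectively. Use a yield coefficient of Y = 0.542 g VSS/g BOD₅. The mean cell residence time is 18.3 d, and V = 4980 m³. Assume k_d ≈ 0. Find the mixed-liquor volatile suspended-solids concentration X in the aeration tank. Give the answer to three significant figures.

From V·X = Y·Q·(S₀ − S)·θ_c (decay neglected): X = 0.542 × 834 × (1670 − 17.0) × 18.3 / 4980 = 2746 mg/L.

X ≈ 2750 mg/L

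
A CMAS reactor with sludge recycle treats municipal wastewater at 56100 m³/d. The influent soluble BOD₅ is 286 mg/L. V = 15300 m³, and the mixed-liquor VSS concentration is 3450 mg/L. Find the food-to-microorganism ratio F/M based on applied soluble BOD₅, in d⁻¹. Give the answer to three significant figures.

F/M ≈ 0.304 d⁻¹

F/M = applied load / biomass = Q·S₀/(V·X) = 56100 × 286 / (15300 × 3450) = 0.3040 d⁻¹.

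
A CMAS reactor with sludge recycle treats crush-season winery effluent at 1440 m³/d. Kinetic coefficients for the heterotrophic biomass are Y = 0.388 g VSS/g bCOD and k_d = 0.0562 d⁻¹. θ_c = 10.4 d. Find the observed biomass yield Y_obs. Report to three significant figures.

Y_obs ≈ 0.245 g VSS/g bCOD

Observed yield with endogenous decay: Y_obs = Y / (1 + k_d·θ_c) = 0.388 / (1 + 0.0562 × 10.4) = 0.388 / 1.584 = 0.2449 g VSS/g bCOD.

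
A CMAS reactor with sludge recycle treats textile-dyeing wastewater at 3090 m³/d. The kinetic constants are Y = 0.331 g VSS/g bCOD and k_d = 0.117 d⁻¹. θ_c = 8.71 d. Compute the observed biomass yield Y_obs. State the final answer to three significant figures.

Y_obs ≈ 0.164 g VSS/g bCOD

Y_obs = Y / (1 + k_d θ_c) = 0.331 / (1 + 0.117 × 8.71) = 0.331 / 2.019 = 0.1639.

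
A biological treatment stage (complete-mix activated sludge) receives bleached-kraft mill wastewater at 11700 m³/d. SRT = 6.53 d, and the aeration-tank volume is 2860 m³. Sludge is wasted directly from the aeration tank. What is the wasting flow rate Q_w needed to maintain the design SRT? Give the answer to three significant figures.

Q_w ≈ 438 m³/d

With mixed-liquor wasting, θ_c = V/Q_w, so Q_w = V/θ_c = 2860/6.53 = 438.0 m³/d.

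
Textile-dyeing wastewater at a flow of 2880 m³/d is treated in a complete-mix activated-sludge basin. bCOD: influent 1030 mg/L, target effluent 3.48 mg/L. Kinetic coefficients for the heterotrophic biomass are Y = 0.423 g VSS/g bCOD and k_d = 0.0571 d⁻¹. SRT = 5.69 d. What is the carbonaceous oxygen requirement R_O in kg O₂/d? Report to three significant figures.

Y_obs = Y / (1 + k_d θ_c) = 0.423 / (1 + 0.0571 × 5.69) = 0.423 / 1.325 = 0.3193.
Q·(S₀ − S) = 2880 × (1030 − 3.48) × 10⁻³ = 2956 kg/d removed.
P_X = Y_obs·Q·(S₀ − S) = 0.3193 × 2956 = 943.9 kg VSS/d.
R_O = Q·ΔS − 1.42 P_X = 2956 − 1340 = 1616 kg O₂/d.

R_O ≈ 1620 kg O₂/d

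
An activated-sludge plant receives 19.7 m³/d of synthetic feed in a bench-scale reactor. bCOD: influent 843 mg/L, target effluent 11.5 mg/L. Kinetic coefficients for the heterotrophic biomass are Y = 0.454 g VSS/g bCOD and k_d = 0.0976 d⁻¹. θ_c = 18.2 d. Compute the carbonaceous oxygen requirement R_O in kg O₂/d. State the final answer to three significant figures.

R_O ≈ 12.6 kg O₂/d

The observed yield is Y_obs = Y/(1 + k_d·θ_c) = 0.454 / (1 + 0.0976 × 18.2) = 0.454 / 2.776 = 0.1635 g VSS per g bCOD removed.
Substrate removed = Q·(S₀ − S) = 19.7 m³/d × (843 − 11.5) g/m³ = 1.64×10^4 g/d = 16.38 kg/d.
P_X = Y_obs·Q·(S₀ − S) = 0.1635 × 16.38 = 2.679 kg VSS/d.
R_O = Q·ΔS − 1.42 P_X = 16.38 − 3.804 = 12.58 kg O₂/d.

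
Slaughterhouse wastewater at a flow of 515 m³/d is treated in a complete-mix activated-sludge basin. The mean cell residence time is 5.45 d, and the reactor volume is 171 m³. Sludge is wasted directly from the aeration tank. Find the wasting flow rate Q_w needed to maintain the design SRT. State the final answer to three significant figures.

Q_w ≈ 31.4 m³/d

Wasting from the aeration tank: Q_w = V / θ_c = 171.0 / 5.45 = 31.38 m³/d.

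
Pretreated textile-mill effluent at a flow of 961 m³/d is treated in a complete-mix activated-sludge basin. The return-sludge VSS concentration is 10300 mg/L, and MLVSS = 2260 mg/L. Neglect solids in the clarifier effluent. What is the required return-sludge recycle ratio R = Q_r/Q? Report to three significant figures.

R ≈ 0.281

Solids balance on the clarifier gives (1+R)X = R·X_r, so R = X/(X_r − X) = 2260 / (10300 − 2260) = 0.2811.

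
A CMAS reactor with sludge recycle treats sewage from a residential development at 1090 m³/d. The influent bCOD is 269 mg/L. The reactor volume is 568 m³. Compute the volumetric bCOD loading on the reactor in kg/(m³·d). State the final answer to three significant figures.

Volumetric loading L_v = Q·S₀ / V = 1090 × 269 g/m³ / 568.0 m³ = 516.2 g/(m³·d) = 0.5162 kg bCOD/(m³·d).

L_v ≈ 0.516 kg bCOD/(m³·d)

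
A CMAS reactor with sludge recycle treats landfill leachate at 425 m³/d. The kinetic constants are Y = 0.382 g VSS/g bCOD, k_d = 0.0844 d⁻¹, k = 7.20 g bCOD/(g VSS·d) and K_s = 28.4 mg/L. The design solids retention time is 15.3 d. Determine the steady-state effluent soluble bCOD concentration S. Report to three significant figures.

Effluent substrate depends only on kinetics and SRT: S = K_s(1 + k_d θ_c) / [θ_c(Yk − k_d) − 1] = 28.4 × (1 + 0.0844 × 15.3) / [15.3 × (0.382 × 7.20 − 0.0844) − 1] = 65.07 / 39.79 = 1.635 mg/L.

S ≈ 1.64 mg/L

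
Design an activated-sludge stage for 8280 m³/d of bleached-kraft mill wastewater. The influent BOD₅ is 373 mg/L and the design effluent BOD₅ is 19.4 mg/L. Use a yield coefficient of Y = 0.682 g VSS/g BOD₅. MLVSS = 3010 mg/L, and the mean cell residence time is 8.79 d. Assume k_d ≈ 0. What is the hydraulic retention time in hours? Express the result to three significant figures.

Biomass mass balance (decay neglected): V·X = Y·Q·(S₀ − S)·θ_c, so V = 0.682 × 8280 × (373 − 19.4) × 8.79 / 3010 = 5831 m³.
Hydraulic retention time τ = V/Q = 5831 / 8280 = 0.7042 d = 16.90 h.

τ ≈ 16.9 h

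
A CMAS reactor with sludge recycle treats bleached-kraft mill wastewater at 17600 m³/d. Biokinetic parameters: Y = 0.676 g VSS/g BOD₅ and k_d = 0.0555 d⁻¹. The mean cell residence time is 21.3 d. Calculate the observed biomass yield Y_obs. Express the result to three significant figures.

Observed yield with endogenous decay: Y_obs = Y / (1 + k_d·θ_c) = 0.676 / (1 + 0.0555 × 21.3) = 0.676 / 2.182 = 0.3098 g VSS/g BOD₅.

Y_obs ≈ 0.310 g VSS/g BOD₅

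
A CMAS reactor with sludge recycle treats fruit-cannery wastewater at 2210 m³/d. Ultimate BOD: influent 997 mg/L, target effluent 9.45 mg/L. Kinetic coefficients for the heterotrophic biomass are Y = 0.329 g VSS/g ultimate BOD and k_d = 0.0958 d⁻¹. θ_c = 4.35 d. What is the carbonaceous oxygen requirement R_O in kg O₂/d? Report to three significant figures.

R_O ≈ 1460 kg O₂/d

Correct the yield for decay: Y_obs = Y/(1 + k_d θ_c) = 0.329 / (1 + 0.0958 × 4.35) = 0.329 / 1.417 = 0.2322.
Mass of ultimate BOD removed per day: Q(S₀ − S) = 2210 × 987.5 g/m³ = 2182 kg/d.
Biomass synthesised: P_X = Y_obs × 2182 = 506.8 kg VSS/d.
R_O = Q·ΔS − 1.42 P_X = 2182 − 719.7 = 1463 kg O₂/d.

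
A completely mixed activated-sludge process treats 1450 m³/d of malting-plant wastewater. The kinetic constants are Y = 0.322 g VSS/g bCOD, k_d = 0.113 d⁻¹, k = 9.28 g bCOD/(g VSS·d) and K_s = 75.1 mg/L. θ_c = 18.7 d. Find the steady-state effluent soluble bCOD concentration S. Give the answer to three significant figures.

S ≈ 4.43 mg/L

From the Monod/SRT balance for a CMAS, S = K_s·(1+k_d θ_c)/[θ_c·(Y k − k_d) − 1] = 75.1 × (1 + 0.113 × 18.7) / [18.7 × (0.322 × 9.28 − 0.113) − 1] = 233.8 / 52.77 = 4.431 mg/L.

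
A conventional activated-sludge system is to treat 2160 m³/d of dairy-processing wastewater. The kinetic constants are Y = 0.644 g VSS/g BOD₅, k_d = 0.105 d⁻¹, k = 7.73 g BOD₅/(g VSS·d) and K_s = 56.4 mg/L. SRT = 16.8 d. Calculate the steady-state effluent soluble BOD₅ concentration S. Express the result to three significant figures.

For a completely mixed reactor with recycle the Lawrence–McCarty relation gives S = K_s·(1 + k_d·θ_c) / [θ_c·(Y·k − k_d) − 1] = 56.4 × (1 + 0.105 × 16.8) / [16.8 × (0.644 × 7.73 − 0.105) − 1] = 155.9 / 80.87 = 1.928 mg/L.

S ≈ 1.93 mg/L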